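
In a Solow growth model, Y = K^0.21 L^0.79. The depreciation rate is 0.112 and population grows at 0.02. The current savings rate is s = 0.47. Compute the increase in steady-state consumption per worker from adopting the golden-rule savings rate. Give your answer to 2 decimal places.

Δc ≈ 0.15

Break-even investment rate: n + δ = 0.02 + 0.112 = 0.132.
Current steady state (s = 0.47): k* = (0.47/0.132)^(1/0.79) ≈ 4.9904, y* = 4.9904^0.21 ≈ 1.4015, c* = (1−0.47)·1.4015 ≈ 0.7428.
At the golden rule the marginal product of capital equals n+δ: 0.21·k^(0.21−1) = 0.132. Solving, k_gold = (0.21/0.132)^(1/0.79) ≈ 1.7999.
y_gold = 1.7999^0.21 ≈ 1.1314, c_gold = y_gold − 0.132·k_gold ≈ 0.8938.
Gain: Δc = 0.8938 − 0.7428 ≈ 0.1510.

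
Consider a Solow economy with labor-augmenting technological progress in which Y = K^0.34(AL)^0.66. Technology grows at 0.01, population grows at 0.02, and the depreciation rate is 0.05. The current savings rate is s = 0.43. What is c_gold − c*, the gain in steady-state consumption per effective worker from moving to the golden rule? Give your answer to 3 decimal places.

Δc ≈ 0.035

Capital per effective worker breaks even when investment replaces (n + g + δ)·k; here n + g + δ = 0.08.
Current steady state (s = 0.43): k* = (0.43/0.08)^(1/0.66) ≈ 12.7830, y* = 12.7830^0.34 ≈ 2.3782, c* = (1−0.43)·2.3782 ≈ 1.3556.
At the golden rule the marginal product of capital equals n+g+δ: 0.34·k^(0.34−1) = 0.08. Solving, k_gold = (0.34/0.08)^(1/0.66) ≈ 8.9558.
y_gold = 8.9558^0.34 ≈ 2.1072, c_gold = y_gold − 0.08·k_gold ≈ 1.3908.
Gain: Δc = 1.3908 − 1.3556 ≈ 0.0352.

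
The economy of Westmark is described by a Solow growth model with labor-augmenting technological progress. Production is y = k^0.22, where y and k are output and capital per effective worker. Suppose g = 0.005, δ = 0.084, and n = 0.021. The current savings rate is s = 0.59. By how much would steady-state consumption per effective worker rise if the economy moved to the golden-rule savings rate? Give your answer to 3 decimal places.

Δc ≈ 0.290

Break-even investment rate: n + g + δ = 0.021 + 0.005 + 0.084 = 0.11.
Current steady state (s = 0.59): k* = (0.59/0.11)^(1/0.78) ≈ 8.6140, y* = 8.6140^0.22 ≈ 1.6060, c* = (1−0.59)·1.6060 ≈ 0.6585.
Maximizing c = f(k) − (n+g+δ)·k gives f'(k) = n+g+δ, i.e. 0.22·k^(0.22−1) = 0.11, so k_gold = (0.22/0.11)^(1/0.78) ≈ 2.4318.
y_gold = 2.4318^0.22 ≈ 1.2159, c_gold = y_gold − 0.11·k_gold ≈ 0.9484.
Gain: Δc = 0.9484 − 0.6585 ≈ 0.2900.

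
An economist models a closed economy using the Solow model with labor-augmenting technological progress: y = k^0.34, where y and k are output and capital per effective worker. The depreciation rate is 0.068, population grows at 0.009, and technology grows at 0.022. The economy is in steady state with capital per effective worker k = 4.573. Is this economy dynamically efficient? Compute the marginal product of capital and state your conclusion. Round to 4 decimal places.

Capital per effective worker breaks even when investment replaces (n + g + δ)·k; here n + g + δ = 0.099.
MPK = 0.34·k^(0.34−1) = 0.34·4.573^(-0.66) ≈ 0.1247.
MPK > 0.099, so the economy is dynamically efficient (under-saving).

dynamically efficient; MPK ≈ 0.1247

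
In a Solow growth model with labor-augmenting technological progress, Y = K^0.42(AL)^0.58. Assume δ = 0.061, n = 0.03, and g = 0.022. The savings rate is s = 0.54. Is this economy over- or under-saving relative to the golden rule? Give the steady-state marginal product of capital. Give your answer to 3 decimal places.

over-saving; MPK ≈ 0.088

Break-even investment rate: n + g + δ = 0.03 + 0.022 + 0.061 = 0.113.
Steady-state k*: s·k^0.42 = 0.113·k gives k* = (0.54/0.113)^(1/0.58) ≈ 14.8331.
MPK = 0.42·14.8331^(-0.58) ≈ 0.0879.
MPK < n+g+δ = 0.113, so the economy is dynamically inefficient (over-saving).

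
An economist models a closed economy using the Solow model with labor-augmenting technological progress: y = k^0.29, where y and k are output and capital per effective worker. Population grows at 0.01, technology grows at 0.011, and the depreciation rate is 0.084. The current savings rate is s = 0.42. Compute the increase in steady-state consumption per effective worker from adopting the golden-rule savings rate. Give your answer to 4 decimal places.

Δc ≈ 0.0534

Capital per effective worker breaks even when investment replaces (n + g + δ)·k; here n + g + δ = 0.105.
Current steady state (s = 0.42): k* = (0.42/0.105)^(1/0.71) ≈ 7.0465, y* = 7.0465^0.29 ≈ 1.7616, c* = (1−0.42)·1.7616 ≈ 1.0217.
At the golden rule the marginal product of capital equals n+g+δ: 0.29·k^(0.29−1) = 0.105. Solving, k_gold = (0.29/0.105)^(1/0.71) ≈ 4.1824.
y_gold = 4.1824^0.29 ≈ 1.5143, c_gold = y_gold − 0.105·k_gold ≈ 1.0752.
Gain: Δc = 1.0752 − 1.0217 ≈ 0.0534.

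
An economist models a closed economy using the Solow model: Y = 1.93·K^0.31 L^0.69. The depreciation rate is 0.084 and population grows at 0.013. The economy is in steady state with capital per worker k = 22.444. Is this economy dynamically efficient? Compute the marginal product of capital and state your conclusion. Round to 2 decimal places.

dynamically inefficient; MPK ≈ 0.07

n + δ = 0.013 + 0.084 = 0.097.
MPK = 0.31·1.93·k^(0.31−1) = 0.31·1.93·22.444^(-0.69) ≈ 0.0699.
MPK < 0.097, so the economy is dynamically inefficient (over-saving).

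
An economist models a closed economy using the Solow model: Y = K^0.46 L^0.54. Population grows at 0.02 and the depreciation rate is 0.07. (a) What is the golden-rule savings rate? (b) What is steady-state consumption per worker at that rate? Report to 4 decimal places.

(a) s_gold = 0.4600; (b) c_gold ≈ 2.1674

n + δ = 0.02 + 0.07 = 0.09.
For Cobb-Douglas, s_gold equals capital's share: s_gold = 0.46.
Maximizing c = f(k) − (n+δ)·k gives f'(k) = n+δ, i.e. 0.46·k^(0.46−1) = 0.09, so k_gold = (0.46/0.09)^(1/0.54) ≈ 20.5147.
y_gold = 20.5147^0.46 ≈ 4.0137; c_gold = (1−0.46)·y_gold ≈ 2.1674.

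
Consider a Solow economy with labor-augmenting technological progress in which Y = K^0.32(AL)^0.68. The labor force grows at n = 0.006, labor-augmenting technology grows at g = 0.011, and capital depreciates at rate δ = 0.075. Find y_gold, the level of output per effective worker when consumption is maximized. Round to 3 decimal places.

y_gold ≈ 1.798

The effective depreciation rate is n + g + δ = 0.006 + 0.011 + 0.075 = 0.092.
Golden rule sets MPK = n+g+δ: 0.32·k^(0.32−1) = 0.092, so k_gold = (0.32/0.092)^(1/0.68) ≈ 6.2535.
Output: y_gold = k_gold^0.32 = 6.2535^0.32 ≈ 1.7979.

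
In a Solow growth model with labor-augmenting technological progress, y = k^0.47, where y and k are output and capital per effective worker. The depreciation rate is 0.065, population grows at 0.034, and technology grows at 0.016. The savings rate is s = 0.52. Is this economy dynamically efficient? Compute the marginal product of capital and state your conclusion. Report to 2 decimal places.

Capital per effective worker breaks even when investment replaces (n + g + δ)·k; here n + g + δ = 0.115.
Steady-state k*: s·k^0.47 = 0.115·k gives k* = (0.52/0.115)^(1/0.53) ≈ 17.2356.
MPK = 0.47·17.2356^(-0.53) ≈ 0.1039.
MPK < n+g+δ = 0.115, so the economy is dynamically inefficient (over-saving).

dynamically inefficient; MPK ≈ 0.10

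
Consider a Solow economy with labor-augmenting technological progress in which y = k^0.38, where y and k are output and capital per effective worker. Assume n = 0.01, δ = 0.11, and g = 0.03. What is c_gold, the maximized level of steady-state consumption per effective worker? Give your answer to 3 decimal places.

The effective depreciation rate is n + g + δ = 0.01 + 0.03 + 0.11 = 0.15.
Golden rule sets MPK = n+g+δ: 0.38·k^(0.38−1) = 0.15, so k_gold = (0.38/0.15)^(1/0.62) ≈ 4.4783.
y_gold = 4.4783^0.38 ≈ 1.7678.
c_gold = y_gold − (n+g+δ)·k_gold = 1.7678 − 0.15·4.4783 ≈ 1.0960.

c_gold ≈ 1.096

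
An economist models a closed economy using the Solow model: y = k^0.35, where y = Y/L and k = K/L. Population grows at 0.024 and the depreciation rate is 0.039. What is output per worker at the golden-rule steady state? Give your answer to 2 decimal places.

Capital per worker breaks even when investment replaces (n + δ)·k; here n + δ = 0.063.
At the golden rule the marginal product of capital equals n+δ: 0.35·k^(0.35−1) = 0.063. Solving, k_gold = (0.35/0.063)^(1/0.65) ≈ 13.9873.
Output: y_gold = k_gold^0.35 = 13.9873^0.35 ≈ 2.5177.

y_gold ≈ 2.52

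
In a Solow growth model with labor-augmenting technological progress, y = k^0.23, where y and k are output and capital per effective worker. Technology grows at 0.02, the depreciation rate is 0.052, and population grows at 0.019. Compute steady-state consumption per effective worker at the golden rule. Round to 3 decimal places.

n + g + δ = 0.019 + 0.02 + 0.052 = 0.091.
Setting f'(k) = n+g+δ gives 0.23·k^(0.23−1) = 0.091, hence k_gold = (0.23/0.091)^(1/0.77) ≈ 3.3340.
y_gold = 3.3340^0.23 ≈ 1.3191.
c_gold = y_gold − (n+g+δ)·k_gold = 1.3191 − 0.091·3.3340 ≈ 1.0157.

c_gold ≈ 1.016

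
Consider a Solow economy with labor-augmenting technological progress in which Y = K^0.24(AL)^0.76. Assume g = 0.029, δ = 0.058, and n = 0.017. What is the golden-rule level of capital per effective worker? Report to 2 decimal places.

Capital per effective worker breaks even when investment replaces (n + g + δ)·k; here n + g + δ = 0.104.
Golden rule sets MPK = n+g+δ: 0.24·k^(0.24−1) = 0.104, so k_gold = (0.24/0.104)^(1/0.76) ≈ 3.0051.

k_gold ≈ 3.01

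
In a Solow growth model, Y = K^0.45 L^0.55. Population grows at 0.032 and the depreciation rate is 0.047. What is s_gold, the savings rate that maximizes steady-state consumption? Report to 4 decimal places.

Break-even investment rate: n + δ = 0.032 + 0.047 = 0.079.
At the golden rule MPK = n+δ, and in any Cobb-Douglas steady state s = (n+δ)·k/y = MPK·k/y = capital's share 0.45.

s_gold = 0.4500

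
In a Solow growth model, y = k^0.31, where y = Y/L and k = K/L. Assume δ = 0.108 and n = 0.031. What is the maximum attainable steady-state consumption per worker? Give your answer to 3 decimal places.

n + δ = 0.031 + 0.108 = 0.139.
Maximizing c = f(k) − (n+δ)·k gives f'(k) = n+δ, i.e. 0.31·k^(0.31−1) = 0.139, so k_gold = (0.31/0.139)^(1/0.69) ≈ 3.1978.
y_gold = 3.1978^0.31 ≈ 1.4338.
c_gold = y_gold − (n+δ)·k_gold = 1.4338 − 0.139·3.1978 ≈ 0.9894.

c_gold ≈ 0.989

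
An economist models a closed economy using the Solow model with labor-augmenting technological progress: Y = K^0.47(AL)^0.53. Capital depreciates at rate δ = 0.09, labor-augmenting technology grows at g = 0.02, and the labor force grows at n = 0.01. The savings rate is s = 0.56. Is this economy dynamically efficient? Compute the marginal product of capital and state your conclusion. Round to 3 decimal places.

dynamically inefficient; MPK ≈ 0.101

Break-even investment rate: n + g + δ = 0.01 + 0.02 + 0.09 = 0.12.
Steady-state k*: s·k^0.47 = 0.12·k gives k* = (0.56/0.12)^(1/0.53) ≈ 18.2927.
MPK = 0.47·18.2927^(-0.53) ≈ 0.1007.
MPK < n+g+δ = 0.12, so the economy is dynamically inefficient (over-saving).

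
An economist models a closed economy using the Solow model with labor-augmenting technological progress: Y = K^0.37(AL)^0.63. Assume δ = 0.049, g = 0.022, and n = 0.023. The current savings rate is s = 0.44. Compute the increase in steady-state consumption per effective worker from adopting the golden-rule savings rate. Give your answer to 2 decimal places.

Δc ≈ 0.02

n + g + δ = 0.023 + 0.022 + 0.049 = 0.094.
Current steady state (s = 0.44): k* = (0.44/0.094)^(1/0.63) ≈ 11.5880, y* = 11.5880^0.37 ≈ 2.4756, c* = (1−0.44)·2.4756 ≈ 1.3863.
Maximizing c = f(k) − (n+g+δ)·k gives f'(k) = n+g+δ, i.e. 0.37·k^(0.37−1) = 0.094, so k_gold = (0.37/0.094)^(1/0.63) ≈ 8.8016.
y_gold = 8.8016^0.37 ≈ 2.2361, c_gold = y_gold − 0.094·k_gold ≈ 1.4087.
Gain: Δc = 1.4087 − 1.3863 ≈ 0.0224.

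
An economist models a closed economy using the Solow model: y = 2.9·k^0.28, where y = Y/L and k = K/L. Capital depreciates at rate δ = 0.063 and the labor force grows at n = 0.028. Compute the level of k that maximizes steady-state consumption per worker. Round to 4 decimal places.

The effective depreciation rate is n + δ = 0.028 + 0.063 = 0.091.
Maximizing c = f(k) − (n+δ)·k gives f'(k) = n+δ, i.e. 0.28·2.9·k^(0.28−1) = 0.091, so k_gold = (0.28·2.9/0.091)^(1/0.72) ≈ 20.9006.

k_gold ≈ 20.9006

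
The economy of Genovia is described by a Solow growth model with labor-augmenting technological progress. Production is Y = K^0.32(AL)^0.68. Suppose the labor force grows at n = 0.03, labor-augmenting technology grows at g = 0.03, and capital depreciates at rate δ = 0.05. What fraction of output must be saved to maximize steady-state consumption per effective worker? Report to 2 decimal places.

n + g + δ = 0.03 + 0.03 + 0.05 = 0.11.
At the golden rule MPK = n+g+δ, and in any Cobb-Douglas steady state s = (n+g+δ)·k/y = MPK·k/y = capital's share 0.32.

s_gold = 0.32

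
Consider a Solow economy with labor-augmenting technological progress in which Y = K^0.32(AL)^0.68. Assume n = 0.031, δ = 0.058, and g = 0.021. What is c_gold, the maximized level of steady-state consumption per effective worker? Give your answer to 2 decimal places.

The effective depreciation rate is n + g + δ = 0.031 + 0.021 + 0.058 = 0.11.
Setting f'(k) = n+g+δ gives 0.32·k^(0.32−1) = 0.11, hence k_gold = (0.32/0.11)^(1/0.68) ≈ 4.8083.
y_gold = 4.8083^0.32 ≈ 1.6529.
c_gold = y_gold − (n+g+δ)·k_gold = 1.6529 − 0.11·4.8083 ≈ 1.1240.

c_gold ≈ 1.12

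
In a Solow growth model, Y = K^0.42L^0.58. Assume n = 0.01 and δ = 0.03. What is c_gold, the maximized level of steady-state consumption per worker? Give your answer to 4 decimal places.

c_gold ≈ 3.1835

Capital per worker breaks even when investment replaces (n + δ)·k; here n + δ = 0.04.
At the golden rule the marginal product of capital equals n+δ: 0.42·k^(0.42−1) = 0.04. Solving, k_gold = (0.42/0.04)^(1/0.58) ≈ 57.6330.
y_gold = 57.6330^0.42 ≈ 5.4889.
c_gold = y_gold − (n+δ)·k_gold = 5.4889 − 0.04·57.6330 ≈ 3.1835.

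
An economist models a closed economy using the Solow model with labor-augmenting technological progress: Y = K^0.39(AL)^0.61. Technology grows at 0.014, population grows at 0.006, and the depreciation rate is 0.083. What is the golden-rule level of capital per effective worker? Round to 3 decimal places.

Capital per effective worker breaks even when investment replaces (n + g + δ)·k; here n + g + δ = 0.103.
Golden rule sets MPK = n+g+δ: 0.39·k^(0.39−1) = 0.103, so k_gold = (0.39/0.103)^(1/0.61) ≈ 8.8698.

k_gold ≈ 8.870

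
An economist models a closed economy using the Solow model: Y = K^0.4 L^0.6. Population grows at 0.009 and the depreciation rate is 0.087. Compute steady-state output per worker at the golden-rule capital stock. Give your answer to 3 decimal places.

Break-even investment rate: n + δ = 0.009 + 0.087 = 0.096.
Golden rule sets MPK = n+δ: 0.4·k^(0.4−1) = 0.096, so k_gold = (0.4/0.096)^(1/0.6) ≈ 10.7890.
Output: y_gold = k_gold^0.4 = 10.7890^0.4 ≈ 2.5894.

y_gold ≈ 2.589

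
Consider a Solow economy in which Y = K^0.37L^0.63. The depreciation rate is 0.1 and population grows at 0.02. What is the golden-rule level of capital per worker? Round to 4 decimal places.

The effective depreciation rate is n + δ = 0.02 + 0.1 = 0.12.
At the golden rule the marginal product of capital equals n+δ: 0.37·k^(0.37−1) = 0.12. Solving, k_gold = (0.37/0.12)^(1/0.63) ≈ 5.9734.

k_gold ≈ 5.9734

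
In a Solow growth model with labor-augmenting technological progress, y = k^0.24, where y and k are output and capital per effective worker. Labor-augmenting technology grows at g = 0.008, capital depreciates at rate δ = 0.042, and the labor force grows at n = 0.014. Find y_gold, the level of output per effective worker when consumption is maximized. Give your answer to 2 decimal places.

Break-even investment rate: n + g + δ = 0.014 + 0.008 + 0.042 = 0.064.
At the golden rule the marginal product of capital equals n+g+δ: 0.24·k^(0.24−1) = 0.064. Solving, k_gold = (0.24/0.064)^(1/0.76) ≈ 5.6925.
Output: y_gold = k_gold^0.24 = 5.6925^0.24 ≈ 1.5180.

y_gold ≈ 1.52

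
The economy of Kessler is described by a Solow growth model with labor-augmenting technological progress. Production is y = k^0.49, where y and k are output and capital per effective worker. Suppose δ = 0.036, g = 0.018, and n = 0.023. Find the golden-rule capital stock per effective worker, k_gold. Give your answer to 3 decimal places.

Break-even investment rate: n + g + δ = 0.023 + 0.018 + 0.036 = 0.077.
Setting f'(k) = n+g+δ gives 0.49·k^(0.49−1) = 0.077, hence k_gold = (0.49/0.077)^(1/0.51) ≈ 37.6611.

k_gold ≈ 37.661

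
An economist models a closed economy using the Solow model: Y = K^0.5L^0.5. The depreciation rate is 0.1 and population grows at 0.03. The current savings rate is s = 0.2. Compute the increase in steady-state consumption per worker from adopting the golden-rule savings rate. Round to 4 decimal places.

Capital per worker breaks even when investment replaces (n + δ)·k; here n + δ = 0.13.
Current steady state (s = 0.2): k* = (0.2/0.13)^(1/0.5) ≈ 2.3669, y* = 2.3669^0.5 ≈ 1.5385, c* = (1−0.2)·1.5385 ≈ 1.2308.
Setting f'(k) = n+δ gives 0.5·k^(0.5−1) = 0.13, hence k_gold = (0.5/0.13)^(1/0.5) ≈ 14.7929.
y_gold = 14.7929^0.5 ≈ 3.8462, c_gold = y_gold − 0.13·k_gold ≈ 1.9231.
Gain: Δc = 1.9231 − 1.2308 ≈ 0.6923.

Δc ≈ 0.6923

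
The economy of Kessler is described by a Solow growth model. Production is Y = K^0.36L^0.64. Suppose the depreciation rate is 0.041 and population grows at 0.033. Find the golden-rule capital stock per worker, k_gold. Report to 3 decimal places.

Break-even investment rate: n + δ = 0.033 + 0.041 = 0.074.
At the golden rule the marginal product of capital equals n+δ: 0.36·k^(0.36−1) = 0.074. Solving, k_gold = (0.36/0.074)^(1/0.64) ≈ 11.8454.

k_gold ≈ 11.845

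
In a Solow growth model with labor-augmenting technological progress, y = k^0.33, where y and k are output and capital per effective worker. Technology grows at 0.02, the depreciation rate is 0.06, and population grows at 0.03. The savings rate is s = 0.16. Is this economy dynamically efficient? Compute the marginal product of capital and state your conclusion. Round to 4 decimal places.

dynamically efficient; MPK ≈ 0.2269

Break-even investment rate: n + g + δ = 0.03 + 0.02 + 0.06 = 0.11.
Steady-state k*: s·k^0.33 = 0.11·k gives k* = (0.16/0.11)^(1/0.67) ≈ 1.7493.
MPK = 0.33·1.7493^(-0.67) ≈ 0.2269.
MPK > n+g+δ = 0.11, so the economy is dynamically efficient (under-saving).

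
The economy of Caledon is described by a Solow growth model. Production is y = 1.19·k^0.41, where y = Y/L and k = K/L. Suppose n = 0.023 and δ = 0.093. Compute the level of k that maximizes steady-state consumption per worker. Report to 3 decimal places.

n + δ = 0.023 + 0.093 = 0.116.
Maximizing c = f(k) − (n+δ)·k gives f'(k) = n+δ, i.e. 0.41·1.19·k^(0.41−1) = 0.116, so k_gold = (0.41·1.19/0.116)^(1/0.59) ≈ 11.4133.

k_gold ≈ 11.413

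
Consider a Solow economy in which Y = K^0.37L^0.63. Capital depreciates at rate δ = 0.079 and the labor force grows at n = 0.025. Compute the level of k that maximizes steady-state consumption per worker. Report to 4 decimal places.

The effective depreciation rate is n + δ = 0.025 + 0.079 = 0.104.
Golden rule sets MPK = n+δ: 0.37·k^(0.37−1) = 0.104, so k_gold = (0.37/0.104)^(1/0.63) ≈ 7.4967.

k_gold ≈ 7.4967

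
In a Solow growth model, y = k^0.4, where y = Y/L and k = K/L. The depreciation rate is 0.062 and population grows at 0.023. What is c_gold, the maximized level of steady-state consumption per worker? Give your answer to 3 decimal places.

c_gold ≈ 1.685

Capital per worker breaks even when investment replaces (n + δ)·k; here n + δ = 0.085.
Maximizing c = f(k) − (n+δ)·k gives f'(k) = n+δ, i.e. 0.4·k^(0.4−1) = 0.085, so k_gold = (0.4/0.085)^(1/0.6) ≈ 13.2150.
y_gold = 13.2150^0.4 ≈ 2.8082.
c_gold = y_gold − (n+δ)·k_gold = 2.8082 − 0.085·13.2150 ≈ 1.6849.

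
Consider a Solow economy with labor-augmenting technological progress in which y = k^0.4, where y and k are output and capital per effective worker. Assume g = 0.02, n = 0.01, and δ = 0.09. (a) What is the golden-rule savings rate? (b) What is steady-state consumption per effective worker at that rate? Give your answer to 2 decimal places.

(a) s_gold = 0.40; (b) c_gold ≈ 1.34

Break-even investment rate: n + g + δ = 0.01 + 0.02 + 0.09 = 0.12.
For Cobb-Douglas, s_gold equals capital's share: s_gold = 0.4.
Maximizing c = f(k) − (n+g+δ)·k gives f'(k) = n+g+δ, i.e. 0.4·k^(0.4−1) = 0.12, so k_gold = (0.4/0.12)^(1/0.6) ≈ 7.4381.
y_gold = 7.4381^0.4 ≈ 2.2314; c_gold = (1−0.4)·y_gold ≈ 1.3389.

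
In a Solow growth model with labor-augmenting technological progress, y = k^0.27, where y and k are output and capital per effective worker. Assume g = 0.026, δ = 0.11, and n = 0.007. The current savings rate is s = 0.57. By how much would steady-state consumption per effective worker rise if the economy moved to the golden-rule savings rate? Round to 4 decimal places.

Δc ≈ 0.2063

Capital per effective worker breaks even when investment replaces (n + g + δ)·k; here n + g + δ = 0.143.
Current steady state (s = 0.57): k* = (0.57/0.143)^(1/0.73) ≈ 6.6475, y* = 6.6475^0.27 ≈ 1.6677, c* = (1−0.57)·1.6677 ≈ 0.7171.
Maximizing c = f(k) − (n+g+δ)·k gives f'(k) = n+g+δ, i.e. 0.27·k^(0.27−1) = 0.143, so k_gold = (0.27/0.143)^(1/0.73) ≈ 2.3885.
y_gold = 2.3885^0.27 ≈ 1.2650, c_gold = y_gold − 0.143·k_gold ≈ 0.9235.
Gain: Δc = 0.9235 − 0.7171 ≈ 0.2063.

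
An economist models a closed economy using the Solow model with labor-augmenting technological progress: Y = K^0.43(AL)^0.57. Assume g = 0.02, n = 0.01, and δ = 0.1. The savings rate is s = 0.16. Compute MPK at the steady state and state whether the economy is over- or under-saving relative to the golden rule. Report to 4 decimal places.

Capital per effective worker breaks even when investment replaces (n + g + δ)·k; here n + g + δ = 0.13.
Steady-state k*: s·k^0.43 = 0.13·k gives k* = (0.16/0.13)^(1/0.57) ≈ 1.4395.
MPK = 0.43·1.4395^(-0.57) ≈ 0.3494.
MPK > n+g+δ = 0.13, so the economy is dynamically efficient (under-saving).

under-saving; MPK ≈ 0.3494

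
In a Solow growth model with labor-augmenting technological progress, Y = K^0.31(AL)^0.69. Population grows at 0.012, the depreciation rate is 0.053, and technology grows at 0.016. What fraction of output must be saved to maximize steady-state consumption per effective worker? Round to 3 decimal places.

Break-even investment rate: n + g + δ = 0.012 + 0.016 + 0.053 = 0.081.
At the golden rule MPK = n+g+δ, and in any Cobb-Douglas steady state s = (n+g+δ)·k/y = MPK·k/y = capital's share 0.31.

s_gold = 0.310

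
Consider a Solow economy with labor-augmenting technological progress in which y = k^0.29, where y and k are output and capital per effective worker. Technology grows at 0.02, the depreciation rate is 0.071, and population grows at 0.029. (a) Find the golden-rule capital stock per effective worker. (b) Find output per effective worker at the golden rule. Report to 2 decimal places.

Capital per effective worker breaks even when investment replaces (n + g + δ)·k; here n + g + δ = 0.12.
Setting f'(k) = n+g+δ gives 0.29·k^(0.29−1) = 0.12, hence k_gold = (0.29/0.12)^(1/0.71) ≈ 3.4653.
y_gold = 3.4653^0.29 ≈ 1.4339.

(a) k_gold ≈ 3.47; (b) y_gold ≈ 1.43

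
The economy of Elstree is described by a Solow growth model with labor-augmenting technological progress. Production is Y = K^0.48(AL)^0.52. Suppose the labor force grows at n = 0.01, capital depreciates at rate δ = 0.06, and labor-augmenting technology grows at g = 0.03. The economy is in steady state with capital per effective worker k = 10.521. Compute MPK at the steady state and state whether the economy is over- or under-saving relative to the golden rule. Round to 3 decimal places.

under-saving; MPK ≈ 0.141

n + g + δ = 0.01 + 0.03 + 0.06 = 0.1.
MPK = 0.48·k^(0.48−1) = 0.48·10.521^(-0.52) ≈ 0.1412.
MPK > 0.1, so the economy is dynamically efficient (under-saving).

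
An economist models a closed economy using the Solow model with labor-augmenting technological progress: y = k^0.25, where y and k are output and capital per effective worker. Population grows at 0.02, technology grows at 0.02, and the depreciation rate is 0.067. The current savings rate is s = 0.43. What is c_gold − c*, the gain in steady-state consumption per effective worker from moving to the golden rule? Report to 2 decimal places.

The effective depreciation rate is n + g + δ = 0.02 + 0.02 + 0.067 = 0.107.
Current steady state (s = 0.43): k* = (0.43/0.107)^(1/0.75) ≈ 6.3892, y* = 6.3892^0.25 ≈ 1.5899, c* = (1−0.43)·1.5899 ≈ 0.9062.
Maximizing c = f(k) − (n+g+δ)·k gives f'(k) = n+g+δ, i.e. 0.25·k^(0.25−1) = 0.107, so k_gold = (0.25/0.107)^(1/0.75) ≈ 3.1003.
y_gold = 3.1003^0.25 ≈ 1.3269, c_gold = y_gold − 0.107·k_gold ≈ 0.9952.
Gain: Δc = 0.9952 − 0.9062 ≈ 0.0890.

Δc ≈ 0.09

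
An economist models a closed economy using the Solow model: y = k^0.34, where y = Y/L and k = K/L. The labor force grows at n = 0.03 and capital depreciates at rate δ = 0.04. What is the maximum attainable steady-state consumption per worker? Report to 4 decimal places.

n + δ = 0.03 + 0.04 = 0.07.
Maximizing c = f(k) − (n+δ)·k gives f'(k) = n+δ, i.e. 0.34·k^(0.34−1) = 0.07, so k_gold = (0.34/0.07)^(1/0.66) ≈ 10.9641.
y_gold = 10.9641^0.34 ≈ 2.2573.
c_gold = y_gold − (n+δ)·k_gold = 2.2573 − 0.07·10.9641 ≈ 1.4898.

c_gold ≈ 1.4898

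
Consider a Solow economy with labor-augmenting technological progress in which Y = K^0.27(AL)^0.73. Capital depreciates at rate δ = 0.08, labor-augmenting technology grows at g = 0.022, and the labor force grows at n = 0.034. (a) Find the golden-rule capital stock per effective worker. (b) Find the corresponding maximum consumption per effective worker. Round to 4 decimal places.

Capital per effective worker breaks even when investment replaces (n + g + δ)·k; here n + g + δ = 0.136.
Setting f'(k) = n+g+δ gives 0.27·k^(0.27−1) = 0.136, hence k_gold = (0.27/0.136)^(1/0.73) ≈ 2.5585.
y_gold = 2.5585^0.27 ≈ 1.2887; c_gold = y_gold − 0.136·k_gold ≈ 0.9408.

(a) k_gold ≈ 2.5585; (b) c_gold ≈ 0.9408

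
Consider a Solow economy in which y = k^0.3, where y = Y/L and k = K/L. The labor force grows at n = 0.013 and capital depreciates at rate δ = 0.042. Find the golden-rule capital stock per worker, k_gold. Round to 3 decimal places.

k_gold ≈ 11.285

n + δ = 0.013 + 0.042 = 0.055.
Setting f'(k) = n+δ gives 0.3·k^(0.3−1) = 0.055, hence k_gold = (0.3/0.055)^(1/0.7) ≈ 11.2853.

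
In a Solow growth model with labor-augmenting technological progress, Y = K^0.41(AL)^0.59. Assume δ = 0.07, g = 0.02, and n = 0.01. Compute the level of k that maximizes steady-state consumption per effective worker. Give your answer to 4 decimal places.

n + g + δ = 0.01 + 0.02 + 0.07 = 0.1.
Setting f'(k) = n+g+δ gives 0.41·k^(0.41−1) = 0.1, hence k_gold = (0.41/0.1)^(1/0.59) ≈ 10.9299.

k_gold ≈ 10.9299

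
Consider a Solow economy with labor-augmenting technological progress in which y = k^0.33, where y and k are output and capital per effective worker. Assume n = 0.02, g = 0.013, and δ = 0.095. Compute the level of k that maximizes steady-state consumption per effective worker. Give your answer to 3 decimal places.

The effective depreciation rate is n + g + δ = 0.02 + 0.013 + 0.095 = 0.128.
Golden rule sets MPK = n+g+δ: 0.33·k^(0.33−1) = 0.128, so k_gold = (0.33/0.128)^(1/0.67) ≈ 4.1104.

k_gold ≈ 4.110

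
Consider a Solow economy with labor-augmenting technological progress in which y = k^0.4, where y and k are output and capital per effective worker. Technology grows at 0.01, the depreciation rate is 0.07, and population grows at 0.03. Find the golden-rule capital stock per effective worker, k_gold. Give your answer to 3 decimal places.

k_gold ≈ 8.599

Capital per effective worker breaks even when investment replaces (n + g + δ)·k; here n + g + δ = 0.11.
Golden rule sets MPK = n+g+δ: 0.4·k^(0.4−1) = 0.11, so k_gold = (0.4/0.11)^(1/0.6) ≈ 8.5990.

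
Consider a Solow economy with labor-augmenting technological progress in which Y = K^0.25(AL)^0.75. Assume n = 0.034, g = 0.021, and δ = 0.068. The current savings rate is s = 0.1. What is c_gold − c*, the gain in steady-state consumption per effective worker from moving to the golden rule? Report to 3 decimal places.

Δc ≈ 0.110

The effective depreciation rate is n + g + δ = 0.034 + 0.021 + 0.068 = 0.123.
Current steady state (s = 0.1): k* = (0.1/0.123)^(1/0.75) ≈ 0.7588, y* = 0.7588^0.25 ≈ 0.9333, c* = (1−0.1)·0.9333 ≈ 0.8400.
Maximizing c = f(k) − (n+g+δ)·k gives f'(k) = n+g+δ, i.e. 0.25·k^(0.25−1) = 0.123, so k_gold = (0.25/0.123)^(1/0.75) ≈ 2.5746.
y_gold = 2.5746^0.25 ≈ 1.2667, c_gold = y_gold − 0.123·k_gold ≈ 0.9500.
Gain: Δc = 0.9500 − 0.8400 ≈ 0.1100.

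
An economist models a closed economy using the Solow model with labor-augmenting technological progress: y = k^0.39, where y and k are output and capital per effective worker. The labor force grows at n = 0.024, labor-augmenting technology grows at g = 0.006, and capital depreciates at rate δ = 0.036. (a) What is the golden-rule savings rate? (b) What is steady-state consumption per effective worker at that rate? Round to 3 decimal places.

Break-even investment rate: n + g + δ = 0.024 + 0.006 + 0.036 = 0.066.
For Cobb-Douglas, s_gold equals capital's share: s_gold = 0.39.
At the golden rule the marginal product of capital equals n+g+δ: 0.39·k^(0.39−1) = 0.066. Solving, k_gold = (0.39/0.066)^(1/0.61) ≈ 18.3987.
y_gold = 18.3987^0.39 ≈ 3.1136; c_gold = (1−0.39)·y_gold ≈ 1.8993.

(a) s_gold = 0.390; (b) c_gold ≈ 1.899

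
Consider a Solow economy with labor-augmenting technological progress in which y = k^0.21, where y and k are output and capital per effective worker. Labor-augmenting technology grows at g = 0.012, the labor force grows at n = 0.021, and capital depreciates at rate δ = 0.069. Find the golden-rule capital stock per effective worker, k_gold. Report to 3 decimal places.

n + g + δ = 0.021 + 0.012 + 0.069 = 0.102.
Maximizing c = f(k) − (n+g+δ)·k gives f'(k) = n+g+δ, i.e. 0.21·k^(0.21−1) = 0.102, so k_gold = (0.21/0.102)^(1/0.79) ≈ 2.4945.

k_gold ≈ 2.495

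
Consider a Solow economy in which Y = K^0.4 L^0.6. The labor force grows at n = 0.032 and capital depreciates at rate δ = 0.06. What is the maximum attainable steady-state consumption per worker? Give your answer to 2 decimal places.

c_gold ≈ 1.60

Capital per worker breaks even when investment replaces (n + δ)·k; here n + δ = 0.092.
Golden rule sets MPK = n+δ: 0.4·k^(0.4−1) = 0.092, so k_gold = (0.4/0.092)^(1/0.6) ≈ 11.5821.
y_gold = 11.5821^0.4 ≈ 2.6639.
c_gold = y_gold − (n+δ)·k_gold = 2.6639 − 0.092·11.5821 ≈ 1.5983.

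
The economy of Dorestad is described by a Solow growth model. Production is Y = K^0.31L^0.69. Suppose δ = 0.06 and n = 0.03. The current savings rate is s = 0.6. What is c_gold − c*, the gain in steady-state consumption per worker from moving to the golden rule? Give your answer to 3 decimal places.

The effective depreciation rate is n + δ = 0.03 + 0.06 = 0.09.
Current steady state (s = 0.6): k* = (0.6/0.09)^(1/0.69) ≈ 15.6340, y* = 15.6340^0.31 ≈ 2.3451, c* = (1−0.6)·2.3451 ≈ 0.9380.
Maximizing c = f(k) − (n+δ)·k gives f'(k) = n+δ, i.e. 0.31·k^(0.31−1) = 0.09, so k_gold = (0.31/0.09)^(1/0.69) ≈ 6.0039.
y_gold = 6.0039^0.31 ≈ 1.7431, c_gold = y_gold − 0.09·k_gold ≈ 1.2027.
Gain: Δc = 1.2027 − 0.9380 ≈ 0.2647.

Δc ≈ 0.265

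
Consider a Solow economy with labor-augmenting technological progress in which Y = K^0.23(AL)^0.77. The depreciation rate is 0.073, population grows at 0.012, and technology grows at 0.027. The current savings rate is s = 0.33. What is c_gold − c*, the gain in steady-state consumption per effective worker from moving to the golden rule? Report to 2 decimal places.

Capital per effective worker breaks even when investment replaces (n + g + δ)·k; here n + g + δ = 0.112.
Current steady state (s = 0.33): k* = (0.33/0.112)^(1/0.77) ≈ 4.0689, y* = 4.0689^0.23 ≈ 1.3810, c* = (1−0.33)·1.3810 ≈ 0.9252.
Maximizing c = f(k) − (n+g+δ)·k gives f'(k) = n+g+δ, i.e. 0.23·k^(0.23−1) = 0.112, so k_gold = (0.23/0.112)^(1/0.77) ≈ 2.5460.
y_gold = 2.5460^0.23 ≈ 1.2398, c_gold = y_gold − 0.112·k_gold ≈ 0.9546.
Gain: Δc = 0.9546 − 0.9252 ≈ 0.0294.

Δc ≈ 0.03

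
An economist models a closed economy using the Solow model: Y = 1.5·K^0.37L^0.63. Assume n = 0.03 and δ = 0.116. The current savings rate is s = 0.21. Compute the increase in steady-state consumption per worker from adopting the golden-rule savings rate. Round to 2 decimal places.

n + δ = 0.03 + 0.116 = 0.146.
Current steady state (s = 0.21): k* = (0.21·1.5/0.146)^(1/0.63) ≈ 3.3892, y* = 1.5·3.3892^0.37 ≈ 2.3563, c* = (1−0.21)·2.3563 ≈ 1.8615.
Maximizing c = f(k) − (n+δ)·k gives f'(k) = n+δ, i.e. 0.37·1.5·k^(0.37−1) = 0.146, so k_gold = (0.37·1.5/0.146)^(1/0.63) ≈ 8.3280.
y_gold = 1.5·8.3280^0.37 ≈ 3.2862, c_gold = y_gold − 0.146·k_gold ≈ 2.0703.
Gain: Δc = 2.0703 − 1.8615 ≈ 0.2088.

Δc ≈ 0.21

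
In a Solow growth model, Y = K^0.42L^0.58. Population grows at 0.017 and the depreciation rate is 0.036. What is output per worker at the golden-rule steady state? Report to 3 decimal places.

y_gold ≈ 4.477

n + δ = 0.017 + 0.036 = 0.053.
At the golden rule the marginal product of capital equals n+δ: 0.42·k^(0.42−1) = 0.053. Solving, k_gold = (0.42/0.053)^(1/0.58) ≈ 35.4776.
Output: y_gold = k_gold^0.42 = 35.4776^0.42 ≈ 4.4769.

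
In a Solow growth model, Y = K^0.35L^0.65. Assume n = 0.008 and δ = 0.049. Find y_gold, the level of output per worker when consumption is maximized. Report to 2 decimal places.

n + δ = 0.008 + 0.049 = 0.057.
At the golden rule the marginal product of capital equals n+δ: 0.35·k^(0.35−1) = 0.057. Solving, k_gold = (0.35/0.057)^(1/0.65) ≈ 16.3157.
Output: y_gold = k_gold^0.35 = 16.3157^0.35 ≈ 2.6571.

y_gold ≈ 2.66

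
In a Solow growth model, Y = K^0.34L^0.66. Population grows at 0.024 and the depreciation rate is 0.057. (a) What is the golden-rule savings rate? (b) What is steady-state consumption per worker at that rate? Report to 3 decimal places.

Capital per worker breaks even when investment replaces (n + δ)·k; here n + δ = 0.081.
For Cobb-Douglas, s_gold equals capital's share: s_gold = 0.34.
At the golden rule the marginal product of capital equals n+δ: 0.34·k^(0.34−1) = 0.081. Solving, k_gold = (0.34/0.081)^(1/0.66) ≈ 8.7888.
y_gold = 8.7888^0.34 ≈ 2.0938; c_gold = (1−0.34)·y_gold ≈ 1.3819.

(a) s_gold = 0.340; (b) c_gold ≈ 1.382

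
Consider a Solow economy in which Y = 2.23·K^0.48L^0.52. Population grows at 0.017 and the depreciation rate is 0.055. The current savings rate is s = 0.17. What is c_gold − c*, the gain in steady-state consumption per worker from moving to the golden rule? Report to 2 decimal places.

n + δ = 0.017 + 0.055 = 0.072.
Current steady state (s = 0.17): k* = (0.17·2.23/0.072)^(1/0.52) ≈ 24.3977, y* = 2.23·24.3977^0.48 ≈ 10.3331, c* = (1−0.17)·10.3331 ≈ 8.5765.
At the golden rule the marginal product of capital equals n+δ: 0.48·2.23·k^(0.48−1) = 0.072. Solving, k_gold = (0.48·2.23/0.072)^(1/0.52) ≈ 179.5796.
y_gold = 2.23·179.5796^0.48 ≈ 26.9369, c_gold = y_gold − 0.072·k_gold ≈ 14.0072.
Gain: Δc = 14.0072 − 8.5765 ≈ 5.4307.

Δc ≈ 5.43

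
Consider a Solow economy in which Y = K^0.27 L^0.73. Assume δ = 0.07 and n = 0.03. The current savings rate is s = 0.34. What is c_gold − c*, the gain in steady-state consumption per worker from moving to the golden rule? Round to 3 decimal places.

n + δ = 0.03 + 0.07 = 0.1.
Current steady state (s = 0.34): k* = (0.34/0.1)^(1/0.73) ≈ 5.3463, y* = 5.3463^0.27 ≈ 1.5724, c* = (1−0.34)·1.5724 ≈ 1.0378.
Maximizing c = f(k) − (n+δ)·k gives f'(k) = n+δ, i.e. 0.27·k^(0.27−1) = 0.1, so k_gold = (0.27/0.1)^(1/0.73) ≈ 3.8986.
y_gold = 3.8986^0.27 ≈ 1.4439, c_gold = y_gold − 0.1·k_gold ≈ 1.0541.
Gain: Δc = 1.0541 − 1.0378 ≈ 0.0163.

Δc ≈ 0.016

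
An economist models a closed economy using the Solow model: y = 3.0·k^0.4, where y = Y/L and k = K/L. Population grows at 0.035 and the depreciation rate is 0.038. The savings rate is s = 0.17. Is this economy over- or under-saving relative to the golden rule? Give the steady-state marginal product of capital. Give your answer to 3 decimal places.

under-saving; MPK ≈ 0.172

n + δ = 0.035 + 0.038 = 0.073.
Steady-state k*: s·A·k^0.4 = 0.073·k gives k* = (0.17·3.0/0.073)^(1/0.6) ≈ 25.5316.
MPK = 0.4·3.0·25.5316^(-0.6) ≈ 0.1718.
MPK > n+δ = 0.073, so the economy is dynamically efficient (under-saving).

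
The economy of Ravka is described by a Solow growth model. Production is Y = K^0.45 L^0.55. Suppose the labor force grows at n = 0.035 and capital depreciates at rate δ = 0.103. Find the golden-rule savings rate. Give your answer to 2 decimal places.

Break-even investment rate: n + δ = 0.035 + 0.103 = 0.138.
At the golden rule MPK = n+δ, and in any Cobb-Douglas steady state s = (n+δ)·k/y = MPK·k/y = capital's share 0.45.

s_gold = 0.45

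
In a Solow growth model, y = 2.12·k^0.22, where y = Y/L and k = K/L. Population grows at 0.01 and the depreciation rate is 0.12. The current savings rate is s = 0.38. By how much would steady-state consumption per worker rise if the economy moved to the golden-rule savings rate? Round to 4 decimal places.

The effective depreciation rate is n + δ = 0.01 + 0.12 = 0.13.
Current steady state (s = 0.38): k* = (0.38·2.12/0.13)^(1/0.78) ≈ 10.3660, y* = 2.12·10.3660^0.22 ≈ 3.5463, c* = (1−0.38)·3.5463 ≈ 2.1987.
Golden rule sets MPK = n+δ: 0.22·2.12·k^(0.22−1) = 0.13, so k_gold = (0.22·2.12/0.13)^(1/0.78) ≈ 5.1440.
y_gold = 2.12·5.1440^0.22 ≈ 3.0396, c_gold = y_gold − 0.13·k_gold ≈ 2.3709.
Gain: Δc = 2.3709 − 2.1987 ≈ 0.1722.

Δc ≈ 0.1722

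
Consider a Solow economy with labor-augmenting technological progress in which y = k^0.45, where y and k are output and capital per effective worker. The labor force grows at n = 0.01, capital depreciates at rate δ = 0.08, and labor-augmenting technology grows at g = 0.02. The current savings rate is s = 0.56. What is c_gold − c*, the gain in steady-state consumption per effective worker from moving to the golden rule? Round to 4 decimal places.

Capital per effective worker breaks even when investment replaces (n + g + δ)·k; here n + g + δ = 0.11.
Current steady state (s = 0.56): k* = (0.56/0.11)^(1/0.55) ≈ 19.2789, y* = 19.2789^0.45 ≈ 3.7869, c* = (1−0.56)·3.7869 ≈ 1.6662.
Golden rule sets MPK = n+g+δ: 0.45·k^(0.45−1) = 0.11, so k_gold = (0.45/0.11)^(1/0.55) ≈ 12.9539.
y_gold = 12.9539^0.45 ≈ 3.1665, c_gold = y_gold − 0.11·k_gold ≈ 1.7416.
Gain: Δc = 1.7416 − 1.6662 ≈ 0.0753.

Δc ≈ 0.0753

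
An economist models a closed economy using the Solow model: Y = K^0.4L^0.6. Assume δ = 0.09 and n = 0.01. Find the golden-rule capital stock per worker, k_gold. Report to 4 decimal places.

k_gold ≈ 10.0794

The effective depreciation rate is n + δ = 0.01 + 0.09 = 0.1.
Golden rule sets MPK = n+δ: 0.4·k^(0.4−1) = 0.1, so k_gold = (0.4/0.1)^(1/0.6) ≈ 10.0794.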